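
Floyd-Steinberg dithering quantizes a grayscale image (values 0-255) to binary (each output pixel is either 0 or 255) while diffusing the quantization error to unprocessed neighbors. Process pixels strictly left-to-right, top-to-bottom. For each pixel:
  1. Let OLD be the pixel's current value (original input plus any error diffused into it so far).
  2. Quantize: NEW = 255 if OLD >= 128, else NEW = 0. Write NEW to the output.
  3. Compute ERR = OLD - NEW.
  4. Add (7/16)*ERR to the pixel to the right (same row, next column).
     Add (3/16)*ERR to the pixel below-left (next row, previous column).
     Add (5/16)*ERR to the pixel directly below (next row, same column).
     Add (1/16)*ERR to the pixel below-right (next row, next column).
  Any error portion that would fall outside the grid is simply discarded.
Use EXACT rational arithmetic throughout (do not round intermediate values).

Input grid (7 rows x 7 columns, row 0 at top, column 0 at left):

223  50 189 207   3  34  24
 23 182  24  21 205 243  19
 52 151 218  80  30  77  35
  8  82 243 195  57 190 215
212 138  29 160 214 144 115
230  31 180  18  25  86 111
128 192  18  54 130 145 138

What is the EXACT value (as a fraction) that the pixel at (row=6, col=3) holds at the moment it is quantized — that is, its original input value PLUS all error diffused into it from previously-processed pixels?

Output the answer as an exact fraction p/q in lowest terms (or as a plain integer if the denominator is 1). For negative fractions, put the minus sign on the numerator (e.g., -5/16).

Answer: 59307625392537567/2251799813685248

Derivation:
(0,0): OLD=223 → NEW=255, ERR=-32
(0,1): OLD=36 → NEW=0, ERR=36
(0,2): OLD=819/4 → NEW=255, ERR=-201/4
(0,3): OLD=11841/64 → NEW=255, ERR=-4479/64
(0,4): OLD=-28281/1024 → NEW=0, ERR=-28281/1024
(0,5): OLD=359089/16384 → NEW=0, ERR=359089/16384
(0,6): OLD=8805079/262144 → NEW=0, ERR=8805079/262144
(1,0): OLD=79/4 → NEW=0, ERR=79/4
(1,1): OLD=6095/32 → NEW=255, ERR=-2065/32
(1,2): OLD=-31547/1024 → NEW=0, ERR=-31547/1024
(1,3): OLD=-46423/2048 → NEW=0, ERR=-46423/2048
(1,4): OLD=48807995/262144 → NEW=255, ERR=-18038725/262144
(1,5): OLD=470423609/2097152 → NEW=255, ERR=-64350151/2097152
(1,6): OLD=585249703/33554432 → NEW=0, ERR=585249703/33554432
(2,0): OLD=23589/512 → NEW=0, ERR=23589/512
(2,1): OLD=2399413/16384 → NEW=255, ERR=-1778507/16384
(2,2): OLD=40002651/262144 → NEW=255, ERR=-26844069/262144
(2,3): OLD=27866455/2097152 → NEW=0, ERR=27866455/2097152
(2,4): OLD=59890385/8388608 → NEW=0, ERR=59890385/8388608
(2,5): OLD=37314771233/536870912 → NEW=0, ERR=37314771233/536870912
(2,6): OLD=592197446935/8589934592 → NEW=0, ERR=592197446935/8589934592
(3,0): OLD=535871/262144 → NEW=0, ERR=535871/262144
(3,1): OLD=68474413/2097152 → NEW=0, ERR=68474413/2097152
(3,2): OLD=926904447/4194304 → NEW=255, ERR=-142643073/4194304
(3,3): OLD=24053443985/134217728 → NEW=255, ERR=-10172076655/134217728
(3,4): OLD=343051174783/8589934592 → NEW=0, ERR=343051174783/8589934592
(3,5): OLD=16668930588423/68719476736 → NEW=255, ERR=-854535979257/68719476736
(3,6): OLD=258877436712265/1099511627776 → NEW=255, ERR=-21498028370615/1099511627776
(4,0): OLD=7340397663/33554432 → NEW=255, ERR=-1215982497/33554432
(4,1): OLD=67699419153/536870912 → NEW=0, ERR=67699419153/536870912
(4,2): OLD=527177000387/8589934592 → NEW=0, ERR=527177000387/8589934592
(4,3): OLD=11581213769737/68719476736 → NEW=255, ERR=-5942252797943/68719476736
(4,4): OLD=49912513641163/274877906944 → NEW=255, ERR=-20181352629557/274877906944
(4,5): OLD=1879250503688127/17592186044416 → NEW=0, ERR=1879250503688127/17592186044416
(4,6): OLD=43585772367203337/281474976710656 → NEW=255, ERR=-28190346694013943/281474976710656
(5,0): OLD=2081504613859/8589934592 → NEW=255, ERR=-108928707101/8589934592
(5,1): OLD=5092149811047/68719476736 → NEW=0, ERR=5092149811047/68719476736
(5,2): OLD=61370747237561/274877906944 → NEW=255, ERR=-8723119033159/274877906944
(5,3): OLD=-36104111466847/1099511627776 → NEW=0, ERR=-36104111466847/1099511627776
(5,4): OLD=651715886812269/281474976710656 → NEW=0, ERR=651715886812269/281474976710656
(5,5): OLD=218487437140945251/2251799813685248 → NEW=0, ERR=218487437140945251/2251799813685248
(5,6): OLD=4641538725803139741/36028797018963968 → NEW=255, ERR=-4545804514032672099/36028797018963968
(6,0): OLD=151656789504429/1099511627776 → NEW=255, ERR=-128718675578451/1099511627776
(6,1): OLD=2765420673455639/17592186044416 → NEW=255, ERR=-1720586767870441/17592186044416
(6,2): OLD=-10198362883692783/281474976710656 → NEW=0, ERR=-10198362883692783/281474976710656
(6,3): OLD=59307625392537567/2251799813685248 → NEW=0, ERR=59307625392537567/2251799813685248
Target (6,3): original=54, with diffused error = 59307625392537567/2251799813685248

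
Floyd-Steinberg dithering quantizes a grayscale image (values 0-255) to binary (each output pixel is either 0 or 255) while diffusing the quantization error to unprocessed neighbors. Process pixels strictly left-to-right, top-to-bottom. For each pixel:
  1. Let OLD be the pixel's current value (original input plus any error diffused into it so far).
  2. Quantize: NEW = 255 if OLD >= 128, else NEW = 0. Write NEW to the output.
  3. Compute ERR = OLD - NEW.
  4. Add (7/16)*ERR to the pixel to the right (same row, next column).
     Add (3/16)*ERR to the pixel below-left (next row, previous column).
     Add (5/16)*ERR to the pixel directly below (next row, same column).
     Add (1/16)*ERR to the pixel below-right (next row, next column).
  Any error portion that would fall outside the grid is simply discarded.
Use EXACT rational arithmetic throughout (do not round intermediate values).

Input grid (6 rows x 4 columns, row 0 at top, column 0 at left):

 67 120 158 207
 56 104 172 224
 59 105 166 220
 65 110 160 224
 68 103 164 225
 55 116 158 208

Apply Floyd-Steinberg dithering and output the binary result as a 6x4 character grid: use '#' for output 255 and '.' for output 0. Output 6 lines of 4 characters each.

(0,0): OLD=67 → NEW=0, ERR=67
(0,1): OLD=2389/16 → NEW=255, ERR=-1691/16
(0,2): OLD=28611/256 → NEW=0, ERR=28611/256
(0,3): OLD=1048149/4096 → NEW=255, ERR=3669/4096
(1,0): OLD=14623/256 → NEW=0, ERR=14623/256
(1,1): OLD=248025/2048 → NEW=0, ERR=248025/2048
(1,2): OLD=16611533/65536 → NEW=255, ERR=-100147/65536
(1,3): OLD=241797931/1048576 → NEW=255, ERR=-25588949/1048576
(2,0): OLD=3262307/32768 → NEW=0, ERR=3262307/32768
(2,1): OLD=198899825/1048576 → NEW=255, ERR=-68487055/1048576
(2,2): OLD=293477333/2097152 → NEW=255, ERR=-241296427/2097152
(2,3): OLD=5433805857/33554432 → NEW=255, ERR=-3122574303/33554432
(3,0): OLD=1407026995/16777216 → NEW=0, ERR=1407026995/16777216
(3,1): OLD=29777311661/268435456 → NEW=0, ERR=29777311661/268435456
(3,2): OLD=648731766355/4294967296 → NEW=255, ERR=-446484894125/4294967296
(3,3): OLD=9775145893573/68719476736 → NEW=255, ERR=-7748320674107/68719476736
(4,0): OLD=493951870711/4294967296 → NEW=0, ERR=493951870711/4294967296
(4,1): OLD=5969349180005/34359738368 → NEW=255, ERR=-2792384103835/34359738368
(4,2): OLD=89885767734469/1099511627776 → NEW=0, ERR=89885767734469/1099511627776
(4,3): OLD=3853276447310323/17592186044416 → NEW=255, ERR=-632730994015757/17592186044416
(5,0): OLD=41617492280775/549755813888 → NEW=0, ERR=41617492280775/549755813888
(5,1): OLD=2572665998574929/17592186044416 → NEW=255, ERR=-1913341442751151/17592186044416
(5,2): OLD=1091956999892885/8796093022208 → NEW=0, ERR=1091956999892885/8796093022208
(5,3): OLD=72108710467989557/281474976710656 → NEW=255, ERR=332591406772277/281474976710656
Row 0: .#.#
Row 1: ..##
Row 2: .###
Row 3: ..##
Row 4: .#.#
Row 5: .#.#

Answer: .#.#
..##
.###
..##
.#.#
.#.#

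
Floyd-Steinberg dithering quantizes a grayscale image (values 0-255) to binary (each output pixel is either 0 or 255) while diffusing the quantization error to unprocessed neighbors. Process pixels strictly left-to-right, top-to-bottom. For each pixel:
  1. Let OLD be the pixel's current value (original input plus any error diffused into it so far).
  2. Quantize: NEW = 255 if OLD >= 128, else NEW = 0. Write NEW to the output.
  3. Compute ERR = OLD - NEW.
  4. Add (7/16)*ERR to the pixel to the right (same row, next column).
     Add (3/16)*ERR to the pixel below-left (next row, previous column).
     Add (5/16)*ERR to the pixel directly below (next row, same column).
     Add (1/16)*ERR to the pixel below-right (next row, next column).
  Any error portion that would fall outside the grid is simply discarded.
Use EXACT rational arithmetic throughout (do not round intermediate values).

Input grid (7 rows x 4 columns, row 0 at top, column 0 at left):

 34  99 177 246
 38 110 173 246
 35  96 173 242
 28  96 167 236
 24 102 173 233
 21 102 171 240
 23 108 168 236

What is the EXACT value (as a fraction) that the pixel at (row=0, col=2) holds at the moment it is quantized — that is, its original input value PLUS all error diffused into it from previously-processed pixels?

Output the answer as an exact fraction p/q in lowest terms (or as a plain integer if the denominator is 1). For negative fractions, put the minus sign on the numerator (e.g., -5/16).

Answer: 29033/128

Derivation:
(0,0): OLD=34 → NEW=0, ERR=34
(0,1): OLD=911/8 → NEW=0, ERR=911/8
(0,2): OLD=29033/128 → NEW=255, ERR=-3607/128
Target (0,2): original=177, with diffused error = 29033/128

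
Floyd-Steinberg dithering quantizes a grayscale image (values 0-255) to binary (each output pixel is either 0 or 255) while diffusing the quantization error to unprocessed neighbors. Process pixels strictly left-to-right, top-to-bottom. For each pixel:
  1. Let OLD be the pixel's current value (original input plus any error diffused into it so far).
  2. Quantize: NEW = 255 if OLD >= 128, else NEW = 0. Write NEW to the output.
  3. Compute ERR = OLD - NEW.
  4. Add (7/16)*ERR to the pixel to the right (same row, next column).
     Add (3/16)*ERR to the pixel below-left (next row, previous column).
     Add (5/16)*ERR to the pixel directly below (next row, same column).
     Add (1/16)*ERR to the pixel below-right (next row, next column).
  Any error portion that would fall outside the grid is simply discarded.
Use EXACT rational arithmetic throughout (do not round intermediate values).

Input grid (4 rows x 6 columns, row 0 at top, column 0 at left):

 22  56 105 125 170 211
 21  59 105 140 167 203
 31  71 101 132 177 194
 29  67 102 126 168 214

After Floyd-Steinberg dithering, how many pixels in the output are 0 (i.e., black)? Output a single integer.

Answer: 13

Derivation:
(0,0): OLD=22 → NEW=0, ERR=22
(0,1): OLD=525/8 → NEW=0, ERR=525/8
(0,2): OLD=17115/128 → NEW=255, ERR=-15525/128
(0,3): OLD=147325/2048 → NEW=0, ERR=147325/2048
(0,4): OLD=6601835/32768 → NEW=255, ERR=-1754005/32768
(0,5): OLD=98346733/524288 → NEW=255, ERR=-35346707/524288
(1,0): OLD=5143/128 → NEW=0, ERR=5143/128
(1,1): OLD=77537/1024 → NEW=0, ERR=77537/1024
(1,2): OLD=3860533/32768 → NEW=0, ERR=3860533/32768
(1,3): OLD=25743409/131072 → NEW=255, ERR=-7679951/131072
(1,4): OLD=977213587/8388608 → NEW=0, ERR=977213587/8388608
(1,5): OLD=30809932053/134217728 → NEW=255, ERR=-3415588587/134217728
(2,0): OLD=946235/16384 → NEW=0, ERR=946235/16384
(2,1): OLD=75775865/524288 → NEW=255, ERR=-57917575/524288
(2,2): OLD=698208555/8388608 → NEW=0, ERR=698208555/8388608
(2,3): OLD=12033276435/67108864 → NEW=255, ERR=-5079483885/67108864
(2,4): OLD=369057882681/2147483648 → NEW=255, ERR=-178550447559/2147483648
(2,5): OLD=5392855701791/34359738368 → NEW=255, ERR=-3368877582049/34359738368
(3,0): OLD=220914507/8388608 → NEW=0, ERR=220914507/8388608
(3,1): OLD=4242340655/67108864 → NEW=0, ERR=4242340655/67108864
(3,2): OLD=72247245789/536870912 → NEW=255, ERR=-64654836771/536870912
(3,3): OLD=1349364230583/34359738368 → NEW=0, ERR=1349364230583/34359738368
(3,4): OLD=37406581023639/274877906944 → NEW=255, ERR=-32687285247081/274877906944
(3,5): OLD=554761396077177/4398046511104 → NEW=0, ERR=554761396077177/4398046511104
Output grid:
  Row 0: ..#.##  (3 black, running=3)
  Row 1: ...#.#  (4 black, running=7)
  Row 2: .#.###  (2 black, running=9)
  Row 3: ..#.#.  (4 black, running=13)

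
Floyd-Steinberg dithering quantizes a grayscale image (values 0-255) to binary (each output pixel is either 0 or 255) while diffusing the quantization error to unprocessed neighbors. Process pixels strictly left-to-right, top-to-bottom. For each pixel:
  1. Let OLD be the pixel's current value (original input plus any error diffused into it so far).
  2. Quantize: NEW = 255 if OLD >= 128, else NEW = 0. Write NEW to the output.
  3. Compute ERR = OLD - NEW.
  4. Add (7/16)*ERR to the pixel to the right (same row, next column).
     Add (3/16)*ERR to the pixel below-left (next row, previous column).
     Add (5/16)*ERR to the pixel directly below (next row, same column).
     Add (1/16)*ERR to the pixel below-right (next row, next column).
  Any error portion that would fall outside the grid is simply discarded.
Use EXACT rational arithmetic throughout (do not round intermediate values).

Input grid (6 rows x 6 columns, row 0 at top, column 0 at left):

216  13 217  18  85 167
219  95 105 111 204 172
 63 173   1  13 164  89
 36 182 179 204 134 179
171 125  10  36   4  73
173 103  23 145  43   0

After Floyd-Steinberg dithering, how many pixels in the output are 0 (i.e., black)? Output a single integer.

(0,0): OLD=216 → NEW=255, ERR=-39
(0,1): OLD=-65/16 → NEW=0, ERR=-65/16
(0,2): OLD=55097/256 → NEW=255, ERR=-10183/256
(0,3): OLD=2447/4096 → NEW=0, ERR=2447/4096
(0,4): OLD=5587689/65536 → NEW=0, ERR=5587689/65536
(0,5): OLD=214226015/1048576 → NEW=255, ERR=-53160865/1048576
(1,0): OLD=52749/256 → NEW=255, ERR=-12531/256
(1,1): OLD=127835/2048 → NEW=0, ERR=127835/2048
(1,2): OLD=7847031/65536 → NEW=0, ERR=7847031/65536
(1,3): OLD=46418283/262144 → NEW=255, ERR=-20428437/262144
(1,4): OLD=3138714785/16777216 → NEW=255, ERR=-1139475295/16777216
(1,5): OLD=35372150551/268435456 → NEW=255, ERR=-33078890729/268435456
(2,0): OLD=1946649/32768 → NEW=0, ERR=1946649/32768
(2,1): OLD=249443491/1048576 → NEW=255, ERR=-17943389/1048576
(2,2): OLD=339246249/16777216 → NEW=0, ERR=339246249/16777216
(2,3): OLD=-1041150559/134217728 → NEW=0, ERR=-1041150559/134217728
(2,4): OLD=478485113443/4294967296 → NEW=0, ERR=478485113443/4294967296
(2,5): OLD=6527412289765/68719476736 → NEW=0, ERR=6527412289765/68719476736
(3,0): OLD=861613449/16777216 → NEW=0, ERR=861613449/16777216
(3,1): OLD=27732749525/134217728 → NEW=255, ERR=-6492771115/134217728
(3,2): OLD=173549909839/1073741824 → NEW=255, ERR=-100254255281/1073741824
(3,3): OLD=12567372396909/68719476736 → NEW=255, ERR=-4956094170771/68719476736
(3,4): OLD=84984937892557/549755813888 → NEW=255, ERR=-55202794648883/549755813888
(3,5): OLD=1510423674544355/8796093022208 → NEW=255, ERR=-732580046118685/8796093022208
(4,0): OLD=382205928423/2147483648 → NEW=255, ERR=-165402401817/2147483648
(4,1): OLD=2126489783867/34359738368 → NEW=0, ERR=2126489783867/34359738368
(4,2): OLD=-9507969761215/1099511627776 → NEW=0, ERR=-9507969761215/1099511627776
(4,3): OLD=-263601749692251/17592186044416 → NEW=0, ERR=-263601749692251/17592186044416
(4,4): OLD=-15215999869253899/281474976710656 → NEW=0, ERR=-15215999869253899/281474976710656
(4,5): OLD=76774135474051219/4503599627370496 → NEW=0, ERR=76774135474051219/4503599627370496
(5,0): OLD=88255033008865/549755813888 → NEW=255, ERR=-51932699532575/549755813888
(5,1): OLD=1311965795523569/17592186044416 → NEW=0, ERR=1311965795523569/17592186044416
(5,2): OLD=7597502486188011/140737488355328 → NEW=0, ERR=7597502486188011/140737488355328
(5,3): OLD=690216800933341257/4503599627370496 → NEW=255, ERR=-458201104046135223/4503599627370496
(5,4): OLD=-145421351966427479/9007199254740992 → NEW=0, ERR=-145421351966427479/9007199254740992
(5,5): OLD=-737120104840604931/144115188075855872 → NEW=0, ERR=-737120104840604931/144115188075855872
Output grid:
  Row 0: #.#..#  (3 black, running=3)
  Row 1: #..###  (2 black, running=5)
  Row 2: .#....  (5 black, running=10)
  Row 3: .#####  (1 black, running=11)
  Row 4: #.....  (5 black, running=16)
  Row 5: #..#..  (4 black, running=20)

Answer: 20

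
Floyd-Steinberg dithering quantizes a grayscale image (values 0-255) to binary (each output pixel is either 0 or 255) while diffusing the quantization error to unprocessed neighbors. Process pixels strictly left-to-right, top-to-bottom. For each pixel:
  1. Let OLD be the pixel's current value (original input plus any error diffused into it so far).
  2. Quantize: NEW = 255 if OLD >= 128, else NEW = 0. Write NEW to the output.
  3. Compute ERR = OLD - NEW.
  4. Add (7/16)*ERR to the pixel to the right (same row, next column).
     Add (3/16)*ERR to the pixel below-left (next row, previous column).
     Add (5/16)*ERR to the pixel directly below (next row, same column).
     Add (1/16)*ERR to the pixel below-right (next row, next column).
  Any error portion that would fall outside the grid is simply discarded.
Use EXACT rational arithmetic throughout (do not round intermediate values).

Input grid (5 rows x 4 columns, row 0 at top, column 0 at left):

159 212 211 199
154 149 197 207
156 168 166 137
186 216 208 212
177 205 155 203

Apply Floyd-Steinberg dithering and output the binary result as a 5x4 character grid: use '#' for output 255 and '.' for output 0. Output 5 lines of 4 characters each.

Answer: ####
.#.#
#.#.
####
##.#

Derivation:
(0,0): OLD=159 → NEW=255, ERR=-96
(0,1): OLD=170 → NEW=255, ERR=-85
(0,2): OLD=2781/16 → NEW=255, ERR=-1299/16
(0,3): OLD=41851/256 → NEW=255, ERR=-23429/256
(1,0): OLD=1729/16 → NEW=0, ERR=1729/16
(1,1): OLD=19007/128 → NEW=255, ERR=-13633/128
(1,2): OLD=420083/4096 → NEW=0, ERR=420083/4096
(1,3): OLD=14299669/65536 → NEW=255, ERR=-2412011/65536
(2,0): OLD=347749/2048 → NEW=255, ERR=-174491/2048
(2,1): OLD=8088767/65536 → NEW=0, ERR=8088767/65536
(2,2): OLD=31259437/131072 → NEW=255, ERR=-2163923/131072
(2,3): OLD=261484909/2097152 → NEW=0, ERR=261484909/2097152
(3,0): OLD=191382877/1048576 → NEW=255, ERR=-76004003/1048576
(3,1): OLD=3597678451/16777216 → NEW=255, ERR=-680511629/16777216
(3,2): OLD=58032444893/268435456 → NEW=255, ERR=-10418596387/268435456
(3,3): OLD=1000521519499/4294967296 → NEW=255, ERR=-94695140981/4294967296
(4,0): OLD=39391220585/268435456 → NEW=255, ERR=-29059820695/268435456
(4,1): OLD=285947903283/2147483648 → NEW=255, ERR=-261660426957/2147483648
(4,2): OLD=5696488805755/68719476736 → NEW=0, ERR=5696488805755/68719476736
(4,3): OLD=252833510125261/1099511627776 → NEW=255, ERR=-27541954957619/1099511627776
Row 0: ####
Row 1: .#.#
Row 2: #.#.
Row 3: ####
Row 4: ##.#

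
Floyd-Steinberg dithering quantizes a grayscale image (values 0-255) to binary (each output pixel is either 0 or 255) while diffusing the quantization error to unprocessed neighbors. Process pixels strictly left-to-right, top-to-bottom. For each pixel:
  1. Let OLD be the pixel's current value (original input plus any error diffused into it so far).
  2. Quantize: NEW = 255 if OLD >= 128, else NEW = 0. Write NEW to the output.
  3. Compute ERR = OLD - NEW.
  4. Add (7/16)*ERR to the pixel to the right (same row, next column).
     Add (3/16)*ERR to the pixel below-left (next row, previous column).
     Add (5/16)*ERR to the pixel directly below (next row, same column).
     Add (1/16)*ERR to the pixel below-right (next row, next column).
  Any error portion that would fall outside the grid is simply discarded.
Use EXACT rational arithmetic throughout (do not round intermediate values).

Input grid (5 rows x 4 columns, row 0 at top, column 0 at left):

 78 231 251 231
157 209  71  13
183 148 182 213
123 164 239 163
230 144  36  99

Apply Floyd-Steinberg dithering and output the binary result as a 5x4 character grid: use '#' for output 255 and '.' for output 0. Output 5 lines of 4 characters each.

Answer: .###
##..
#.##
.###
##..

Derivation:
(0,0): OLD=78 → NEW=0, ERR=78
(0,1): OLD=2121/8 → NEW=255, ERR=81/8
(0,2): OLD=32695/128 → NEW=255, ERR=55/128
(0,3): OLD=473473/2048 → NEW=255, ERR=-48767/2048
(1,0): OLD=23459/128 → NEW=255, ERR=-9181/128
(1,1): OLD=190197/1024 → NEW=255, ERR=-70923/1024
(1,2): OLD=1212441/32768 → NEW=0, ERR=1212441/32768
(1,3): OLD=11415551/524288 → NEW=0, ERR=11415551/524288
(2,0): OLD=2418263/16384 → NEW=255, ERR=-1759657/16384
(2,1): OLD=42898733/524288 → NEW=0, ERR=42898733/524288
(2,2): OLD=240243393/1048576 → NEW=255, ERR=-27143487/1048576
(2,3): OLD=3536496221/16777216 → NEW=255, ERR=-741693859/16777216
(3,0): OLD=878949863/8388608 → NEW=0, ERR=878949863/8388608
(3,1): OLD=30043867001/134217728 → NEW=255, ERR=-4181653639/134217728
(3,2): OLD=459786607751/2147483648 → NEW=255, ERR=-87821722489/2147483648
(3,3): OLD=4455611365425/34359738368 → NEW=255, ERR=-4306121918415/34359738368
(4,0): OLD=551692267163/2147483648 → NEW=255, ERR=4083936923/2147483648
(4,1): OLD=2301701794897/17179869184 → NEW=255, ERR=-2079164847023/17179869184
(4,2): OLD=-30331705444303/549755813888 → NEW=0, ERR=-30331705444303/549755813888
(4,3): OLD=291519156658087/8796093022208 → NEW=0, ERR=291519156658087/8796093022208
Row 0: .###
Row 1: ##..
Row 2: #.##
Row 3: .###
Row 4: ##..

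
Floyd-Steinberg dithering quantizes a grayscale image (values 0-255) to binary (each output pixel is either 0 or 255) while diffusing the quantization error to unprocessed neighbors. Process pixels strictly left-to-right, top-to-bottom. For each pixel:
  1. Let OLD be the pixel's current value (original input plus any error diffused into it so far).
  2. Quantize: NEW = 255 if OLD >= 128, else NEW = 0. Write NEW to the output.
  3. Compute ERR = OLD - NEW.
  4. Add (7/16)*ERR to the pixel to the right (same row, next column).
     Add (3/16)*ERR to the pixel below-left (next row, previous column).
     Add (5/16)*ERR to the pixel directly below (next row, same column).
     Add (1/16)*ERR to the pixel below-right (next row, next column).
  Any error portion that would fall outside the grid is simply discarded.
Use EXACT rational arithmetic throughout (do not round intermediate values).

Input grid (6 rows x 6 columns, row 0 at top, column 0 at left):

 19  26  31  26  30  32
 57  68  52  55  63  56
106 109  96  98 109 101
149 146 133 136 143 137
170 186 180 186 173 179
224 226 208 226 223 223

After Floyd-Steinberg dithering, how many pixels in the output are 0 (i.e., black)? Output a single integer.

Answer: 18

Derivation:
(0,0): OLD=19 → NEW=0, ERR=19
(0,1): OLD=549/16 → NEW=0, ERR=549/16
(0,2): OLD=11779/256 → NEW=0, ERR=11779/256
(0,3): OLD=188949/4096 → NEW=0, ERR=188949/4096
(0,4): OLD=3288723/65536 → NEW=0, ERR=3288723/65536
(0,5): OLD=56575493/1048576 → NEW=0, ERR=56575493/1048576
(1,0): OLD=17759/256 → NEW=0, ERR=17759/256
(1,1): OLD=243481/2048 → NEW=0, ERR=243481/2048
(1,2): OLD=8466317/65536 → NEW=255, ERR=-8245363/65536
(1,3): OLD=6987913/262144 → NEW=0, ERR=6987913/262144
(1,4): OLD=1733821435/16777216 → NEW=0, ERR=1733821435/16777216
(1,5): OLD=32537088109/268435456 → NEW=0, ERR=32537088109/268435456
(2,0): OLD=4914211/32768 → NEW=255, ERR=-3441629/32768
(2,1): OLD=84879153/1048576 → NEW=0, ERR=84879153/1048576
(2,2): OLD=1753654995/16777216 → NEW=0, ERR=1753654995/16777216
(2,3): OLD=21954521595/134217728 → NEW=255, ERR=-12270999045/134217728
(2,4): OLD=539830050673/4294967296 → NEW=0, ERR=539830050673/4294967296
(2,5): OLD=13766302841127/68719476736 → NEW=255, ERR=-3757163726553/68719476736
(3,0): OLD=2203782003/16777216 → NEW=255, ERR=-2074408077/16777216
(3,1): OLD=17479951607/134217728 → NEW=255, ERR=-16745569033/134217728
(3,2): OLD=106297038101/1073741824 → NEW=0, ERR=106297038101/1073741824
(3,3): OLD=12427231886463/68719476736 → NEW=255, ERR=-5096234681217/68719476736
(3,4): OLD=73594340683295/549755813888 → NEW=255, ERR=-66593391858145/549755813888
(3,5): OLD=657722698459505/8796093022208 → NEW=0, ERR=657722698459505/8796093022208
(4,0): OLD=231859189981/2147483648 → NEW=0, ERR=231859189981/2147483648
(4,1): OLD=7046538138425/34359738368 → NEW=255, ERR=-1715195145415/34359738368
(4,2): OLD=184051977767643/1099511627776 → NEW=255, ERR=-96323487315237/1099511627776
(4,3): OLD=1899471234423911/17592186044416 → NEW=0, ERR=1899471234423911/17592186044416
(4,4): OLD=53978227026973143/281474976710656 → NEW=255, ERR=-17797892034244137/281474976710656
(4,5): OLD=752698904181760385/4503599627370496 → NEW=255, ERR=-395719000797716095/4503599627370496
(5,0): OLD=136548452073147/549755813888 → NEW=255, ERR=-3639280468293/549755813888
(5,1): OLD=3480194339540075/17592186044416 → NEW=255, ERR=-1005813101786005/17592186044416
(5,2): OLD=24310229123457353/140737488355328 → NEW=255, ERR=-11577830407151287/140737488355328
(5,3): OLD=929629099984093875/4503599627370496 → NEW=255, ERR=-218788804995382605/4503599627370496
(5,4): OLD=1551574763296261683/9007199254740992 → NEW=255, ERR=-745261046662691277/9007199254740992
(5,5): OLD=22394137061204047183/144115188075855872 → NEW=255, ERR=-14355235898139200177/144115188075855872
Output grid:
  Row 0: ......  (6 black, running=6)
  Row 1: ..#...  (5 black, running=11)
  Row 2: #..#.#  (3 black, running=14)
  Row 3: ##.##.  (2 black, running=16)
  Row 4: .##.##  (2 black, running=18)
  Row 5: ######  (0 black, running=18)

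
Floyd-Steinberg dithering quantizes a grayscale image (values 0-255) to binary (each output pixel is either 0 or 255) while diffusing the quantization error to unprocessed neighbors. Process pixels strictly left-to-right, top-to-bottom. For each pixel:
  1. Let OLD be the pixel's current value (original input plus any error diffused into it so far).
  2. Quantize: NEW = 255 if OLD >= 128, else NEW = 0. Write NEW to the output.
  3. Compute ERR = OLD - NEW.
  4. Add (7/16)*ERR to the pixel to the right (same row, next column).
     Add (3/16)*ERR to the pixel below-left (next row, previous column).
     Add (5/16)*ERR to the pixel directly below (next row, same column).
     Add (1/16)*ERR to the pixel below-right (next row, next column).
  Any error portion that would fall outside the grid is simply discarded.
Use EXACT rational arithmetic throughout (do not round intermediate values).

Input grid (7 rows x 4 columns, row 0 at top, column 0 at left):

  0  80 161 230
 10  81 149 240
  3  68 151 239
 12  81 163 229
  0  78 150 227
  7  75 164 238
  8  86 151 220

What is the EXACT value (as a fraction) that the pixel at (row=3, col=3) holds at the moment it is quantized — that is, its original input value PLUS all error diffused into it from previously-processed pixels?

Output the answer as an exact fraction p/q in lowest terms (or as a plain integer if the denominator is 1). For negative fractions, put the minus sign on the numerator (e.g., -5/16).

Answer: 43486704099/268435456

Derivation:
(0,0): OLD=0 → NEW=0, ERR=0
(0,1): OLD=80 → NEW=0, ERR=80
(0,2): OLD=196 → NEW=255, ERR=-59
(0,3): OLD=3267/16 → NEW=255, ERR=-813/16
(1,0): OLD=25 → NEW=0, ERR=25
(1,1): OLD=847/8 → NEW=0, ERR=847/8
(1,2): OLD=44123/256 → NEW=255, ERR=-21157/256
(1,3): OLD=754797/4096 → NEW=255, ERR=-289683/4096
(2,0): OLD=3925/128 → NEW=0, ERR=3925/128
(2,1): OLD=411927/4096 → NEW=0, ERR=411927/4096
(2,2): OLD=1331435/8192 → NEW=255, ERR=-757525/8192
(2,3): OLD=22449679/131072 → NEW=255, ERR=-10973681/131072
(3,0): OLD=2650213/65536 → NEW=0, ERR=2650213/65536
(3,1): OLD=120269307/1048576 → NEW=0, ERR=120269307/1048576
(3,2): OLD=2933840325/16777216 → NEW=255, ERR=-1344349755/16777216
(3,3): OLD=43486704099/268435456 → NEW=255, ERR=-24964337181/268435456
Target (3,3): original=229, with diffused error = 43486704099/268435456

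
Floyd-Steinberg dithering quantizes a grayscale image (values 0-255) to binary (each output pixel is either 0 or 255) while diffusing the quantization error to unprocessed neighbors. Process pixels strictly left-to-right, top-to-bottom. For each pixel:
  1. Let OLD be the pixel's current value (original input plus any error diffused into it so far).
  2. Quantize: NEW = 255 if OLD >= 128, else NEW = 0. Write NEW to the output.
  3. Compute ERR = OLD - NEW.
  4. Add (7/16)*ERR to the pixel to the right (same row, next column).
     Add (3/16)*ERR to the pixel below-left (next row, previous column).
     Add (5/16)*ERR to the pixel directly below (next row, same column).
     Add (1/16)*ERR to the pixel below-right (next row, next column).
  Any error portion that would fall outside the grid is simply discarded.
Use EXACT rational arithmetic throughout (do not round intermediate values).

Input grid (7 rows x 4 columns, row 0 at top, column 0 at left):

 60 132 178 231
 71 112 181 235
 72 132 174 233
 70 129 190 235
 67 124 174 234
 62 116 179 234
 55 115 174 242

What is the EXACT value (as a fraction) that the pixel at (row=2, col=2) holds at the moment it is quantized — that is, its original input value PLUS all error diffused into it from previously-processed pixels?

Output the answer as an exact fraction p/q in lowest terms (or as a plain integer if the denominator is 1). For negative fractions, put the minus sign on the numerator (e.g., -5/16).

(0,0): OLD=60 → NEW=0, ERR=60
(0,1): OLD=633/4 → NEW=255, ERR=-387/4
(0,2): OLD=8683/64 → NEW=255, ERR=-7637/64
(0,3): OLD=183085/1024 → NEW=255, ERR=-78035/1024
(1,0): OLD=4583/64 → NEW=0, ERR=4583/64
(1,1): OLD=48369/512 → NEW=0, ERR=48369/512
(1,2): OLD=2698533/16384 → NEW=255, ERR=-1479387/16384
(1,3): OLD=43050259/262144 → NEW=255, ERR=-23796461/262144
(2,0): OLD=918251/8192 → NEW=0, ERR=918251/8192
(2,1): OLD=51932649/262144 → NEW=255, ERR=-14914071/262144
(2,2): OLD=57554373/524288 → NEW=0, ERR=57554373/524288
Target (2,2): original=174, with diffused error = 57554373/524288

Answer: 57554373/524288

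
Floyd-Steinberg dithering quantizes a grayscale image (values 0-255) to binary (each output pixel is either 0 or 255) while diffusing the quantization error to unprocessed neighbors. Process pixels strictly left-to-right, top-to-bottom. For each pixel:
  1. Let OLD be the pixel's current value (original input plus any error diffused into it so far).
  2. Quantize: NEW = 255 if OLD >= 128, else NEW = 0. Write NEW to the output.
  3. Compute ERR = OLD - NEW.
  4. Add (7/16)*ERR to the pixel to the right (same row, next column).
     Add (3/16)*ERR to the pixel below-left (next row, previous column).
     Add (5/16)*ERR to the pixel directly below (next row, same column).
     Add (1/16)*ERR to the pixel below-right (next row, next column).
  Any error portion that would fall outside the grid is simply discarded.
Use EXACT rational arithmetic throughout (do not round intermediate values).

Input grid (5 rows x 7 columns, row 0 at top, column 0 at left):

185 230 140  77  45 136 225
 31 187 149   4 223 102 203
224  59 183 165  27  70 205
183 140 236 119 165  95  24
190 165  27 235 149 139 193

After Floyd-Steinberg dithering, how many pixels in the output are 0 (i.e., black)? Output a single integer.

(0,0): OLD=185 → NEW=255, ERR=-70
(0,1): OLD=1595/8 → NEW=255, ERR=-445/8
(0,2): OLD=14805/128 → NEW=0, ERR=14805/128
(0,3): OLD=261331/2048 → NEW=0, ERR=261331/2048
(0,4): OLD=3303877/32768 → NEW=0, ERR=3303877/32768
(0,5): OLD=94430307/524288 → NEW=255, ERR=-39263133/524288
(0,6): OLD=1612594869/8388608 → NEW=255, ERR=-526500171/8388608
(1,0): OLD=-167/128 → NEW=0, ERR=-167/128
(1,1): OLD=190831/1024 → NEW=255, ERR=-70289/1024
(1,2): OLD=5752859/32768 → NEW=255, ERR=-2602981/32768
(1,3): OLD=4621119/131072 → NEW=0, ERR=4621119/131072
(1,4): OLD=2213472413/8388608 → NEW=255, ERR=74377373/8388608
(1,5): OLD=5168045613/67108864 → NEW=0, ERR=5168045613/67108864
(1,6): OLD=228060221699/1073741824 → NEW=255, ERR=-45743943421/1073741824
(2,0): OLD=3452469/16384 → NEW=255, ERR=-725451/16384
(2,1): OLD=1678743/524288 → NEW=0, ERR=1678743/524288
(2,2): OLD=1358093445/8388608 → NEW=255, ERR=-781001595/8388608
(2,3): OLD=8857220509/67108864 → NEW=255, ERR=-8255539811/67108864
(2,4): OLD=-3976252371/536870912 → NEW=0, ERR=-3976252371/536870912
(2,5): OLD=1432655432207/17179869184 → NEW=0, ERR=1432655432207/17179869184
(2,6): OLD=64042063152217/274877906944 → NEW=255, ERR=-6051803118503/274877906944
(3,0): OLD=1424079333/8388608 → NEW=255, ERR=-715015707/8388608
(3,1): OLD=5602617857/67108864 → NEW=0, ERR=5602617857/67108864
(3,2): OLD=118414795667/536870912 → NEW=255, ERR=-18487286893/536870912
(3,3): OLD=125164189141/2147483648 → NEW=0, ERR=125164189141/2147483648
(3,4): OLD=53912396963301/274877906944 → NEW=255, ERR=-16181469307419/274877906944
(3,5): OLD=199482658705023/2199023255552 → NEW=0, ERR=199482658705023/2199023255552
(3,6): OLD=2182111311649505/35184372088832 → NEW=0, ERR=2182111311649505/35184372088832
(4,0): OLD=192218171851/1073741824 → NEW=255, ERR=-81585993269/1073741824
(4,1): OLD=2509340159183/17179869184 → NEW=255, ERR=-1871526482737/17179869184
(4,2): OLD=-4198737083775/274877906944 → NEW=0, ERR=-4198737083775/274877906944
(4,3): OLD=513122476380891/2199023255552 → NEW=255, ERR=-47628453784869/2199023255552
(4,4): OLD=2494214799120289/17592186044416 → NEW=255, ERR=-1991792642205791/17592186044416
(4,5): OLD=70798665094682017/562949953421312 → NEW=0, ERR=70798665094682017/562949953421312
(4,6): OLD=2459616577388231863/9007199254740992 → NEW=255, ERR=162780767429278903/9007199254740992
Output grid:
  Row 0: ##...##  (3 black, running=3)
  Row 1: .##.#.#  (3 black, running=6)
  Row 2: #.##..#  (3 black, running=9)
  Row 3: #.#.#..  (4 black, running=13)
  Row 4: ##.##.#  (2 black, running=15)

Answer: 15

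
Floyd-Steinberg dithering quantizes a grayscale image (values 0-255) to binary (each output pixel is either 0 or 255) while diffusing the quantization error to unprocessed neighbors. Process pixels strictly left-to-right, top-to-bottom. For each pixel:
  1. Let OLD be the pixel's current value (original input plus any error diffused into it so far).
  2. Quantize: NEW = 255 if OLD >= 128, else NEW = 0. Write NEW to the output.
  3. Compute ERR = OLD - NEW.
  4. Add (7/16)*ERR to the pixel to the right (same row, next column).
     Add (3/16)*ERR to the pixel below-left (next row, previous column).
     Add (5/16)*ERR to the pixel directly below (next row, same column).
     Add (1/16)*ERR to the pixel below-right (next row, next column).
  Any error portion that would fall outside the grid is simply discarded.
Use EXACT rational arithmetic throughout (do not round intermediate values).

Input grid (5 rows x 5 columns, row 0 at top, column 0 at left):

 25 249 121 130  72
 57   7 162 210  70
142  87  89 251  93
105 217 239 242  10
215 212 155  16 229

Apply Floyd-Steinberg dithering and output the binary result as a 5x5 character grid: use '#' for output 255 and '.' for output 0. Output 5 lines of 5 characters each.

(0,0): OLD=25 → NEW=0, ERR=25
(0,1): OLD=4159/16 → NEW=255, ERR=79/16
(0,2): OLD=31529/256 → NEW=0, ERR=31529/256
(0,3): OLD=753183/4096 → NEW=255, ERR=-291297/4096
(0,4): OLD=2679513/65536 → NEW=0, ERR=2679513/65536
(1,0): OLD=16829/256 → NEW=0, ERR=16829/256
(1,1): OLD=126891/2048 → NEW=0, ERR=126891/2048
(1,2): OLD=14061959/65536 → NEW=255, ERR=-2649721/65536
(1,3): OLD=48614779/262144 → NEW=255, ERR=-18231941/262144
(1,4): OLD=200924945/4194304 → NEW=0, ERR=200924945/4194304
(2,0): OLD=5706889/32768 → NEW=255, ERR=-2648951/32768
(2,1): OLD=70802419/1048576 → NEW=0, ERR=70802419/1048576
(2,2): OLD=1622996377/16777216 → NEW=0, ERR=1622996377/16777216
(2,3): OLD=74636823739/268435456 → NEW=255, ERR=6185782459/268435456
(2,4): OLD=488358910557/4294967296 → NEW=0, ERR=488358910557/4294967296
(3,0): OLD=1550182777/16777216 → NEW=0, ERR=1550182777/16777216
(3,1): OLD=39139346565/134217728 → NEW=255, ERR=4913825925/134217728
(3,2): OLD=1261813223495/4294967296 → NEW=255, ERR=166596563015/4294967296
(3,3): OLD=2521464464015/8589934592 → NEW=255, ERR=331031143055/8589934592
(3,4): OLD=8773141680363/137438953472 → NEW=0, ERR=8773141680363/137438953472
(4,0): OLD=538457773175/2147483648 → NEW=255, ERR=-9150557065/2147483648
(4,1): OLD=16123269897079/68719476736 → NEW=255, ERR=-1400196670601/68719476736
(4,2): OLD=184411276959193/1099511627776 → NEW=255, ERR=-95964188123687/1099511627776
(4,3): OLD=74789711860599/17592186044416 → NEW=0, ERR=74789711860599/17592186044416
(4,4): OLD=71274060106173377/281474976710656 → NEW=255, ERR=-502058955043903/281474976710656
Row 0: .#.#.
Row 1: ..##.
Row 2: #..#.
Row 3: .###.
Row 4: ###.#

Answer: .#.#.
..##.
#..#.
.###.
###.#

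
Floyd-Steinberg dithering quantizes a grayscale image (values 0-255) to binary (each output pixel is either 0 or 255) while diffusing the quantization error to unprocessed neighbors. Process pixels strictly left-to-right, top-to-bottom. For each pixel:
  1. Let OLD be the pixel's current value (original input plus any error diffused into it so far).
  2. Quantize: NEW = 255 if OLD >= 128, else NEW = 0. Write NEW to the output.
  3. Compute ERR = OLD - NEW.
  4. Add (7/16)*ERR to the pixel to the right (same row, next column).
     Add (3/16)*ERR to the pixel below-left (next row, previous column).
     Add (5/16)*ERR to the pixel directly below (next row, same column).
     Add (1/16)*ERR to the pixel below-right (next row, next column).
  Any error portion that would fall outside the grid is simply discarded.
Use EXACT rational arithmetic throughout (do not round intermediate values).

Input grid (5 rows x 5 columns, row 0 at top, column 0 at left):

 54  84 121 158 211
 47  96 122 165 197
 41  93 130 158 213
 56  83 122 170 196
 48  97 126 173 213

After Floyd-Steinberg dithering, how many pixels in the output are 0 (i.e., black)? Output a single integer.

(0,0): OLD=54 → NEW=0, ERR=54
(0,1): OLD=861/8 → NEW=0, ERR=861/8
(0,2): OLD=21515/128 → NEW=255, ERR=-11125/128
(0,3): OLD=245709/2048 → NEW=0, ERR=245709/2048
(0,4): OLD=8634011/32768 → NEW=255, ERR=278171/32768
(1,0): OLD=10759/128 → NEW=0, ERR=10759/128
(1,1): OLD=157169/1024 → NEW=255, ERR=-103951/1024
(1,2): OLD=2609925/32768 → NEW=0, ERR=2609925/32768
(1,3): OLD=30605057/131072 → NEW=255, ERR=-2818303/131072
(1,4): OLD=414699619/2097152 → NEW=255, ERR=-120074141/2097152
(2,0): OLD=790251/16384 → NEW=0, ERR=790251/16384
(2,1): OLD=53774217/524288 → NEW=0, ERR=53774217/524288
(2,2): OLD=1588690011/8388608 → NEW=255, ERR=-550405029/8388608
(2,3): OLD=15678959969/134217728 → NEW=0, ERR=15678959969/134217728
(2,4): OLD=525857069415/2147483648 → NEW=255, ERR=-21751260825/2147483648
(3,0): OLD=757524859/8388608 → NEW=0, ERR=757524859/8388608
(3,1): OLD=9749038111/67108864 → NEW=255, ERR=-7363722209/67108864
(3,2): OLD=175671571269/2147483648 → NEW=0, ERR=175671571269/2147483648
(3,3): OLD=1014876981133/4294967296 → NEW=255, ERR=-80339679347/4294967296
(3,4): OLD=13190853795585/68719476736 → NEW=255, ERR=-4332612772095/68719476736
(4,0): OLD=59749435285/1073741824 → NEW=0, ERR=59749435285/1073741824
(4,1): OLD=3712132239957/34359738368 → NEW=0, ERR=3712132239957/34359738368
(4,2): OLD=103609505855771/549755813888 → NEW=255, ERR=-36578226685669/549755813888
(4,3): OLD=1155248326974805/8796093022208 → NEW=255, ERR=-1087755393688235/8796093022208
(4,4): OLD=19425389426423763/140737488355328 → NEW=255, ERR=-16462670104184877/140737488355328
Output grid:
  Row 0: ..#.#  (3 black, running=3)
  Row 1: .#.##  (2 black, running=5)
  Row 2: ..#.#  (3 black, running=8)
  Row 3: .#.##  (2 black, running=10)
  Row 4: ..###  (2 black, running=12)

Answer: 12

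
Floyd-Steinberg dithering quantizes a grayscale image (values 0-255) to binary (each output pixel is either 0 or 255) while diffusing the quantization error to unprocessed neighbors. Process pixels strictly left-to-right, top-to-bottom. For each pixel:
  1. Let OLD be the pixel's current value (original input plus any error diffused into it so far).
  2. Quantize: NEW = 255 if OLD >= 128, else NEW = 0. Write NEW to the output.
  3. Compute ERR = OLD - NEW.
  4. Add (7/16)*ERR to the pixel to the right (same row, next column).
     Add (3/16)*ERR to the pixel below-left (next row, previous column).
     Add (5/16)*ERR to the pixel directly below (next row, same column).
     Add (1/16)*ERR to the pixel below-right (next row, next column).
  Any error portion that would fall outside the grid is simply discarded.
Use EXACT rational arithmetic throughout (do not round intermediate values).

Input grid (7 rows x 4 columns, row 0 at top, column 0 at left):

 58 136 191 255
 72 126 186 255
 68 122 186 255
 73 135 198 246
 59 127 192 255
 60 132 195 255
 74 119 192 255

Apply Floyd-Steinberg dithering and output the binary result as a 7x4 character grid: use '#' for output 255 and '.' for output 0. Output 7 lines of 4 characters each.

Answer: .###
..##
.###
.#.#
.###
..##
.###

Derivation:
(0,0): OLD=58 → NEW=0, ERR=58
(0,1): OLD=1291/8 → NEW=255, ERR=-749/8
(0,2): OLD=19205/128 → NEW=255, ERR=-13435/128
(0,3): OLD=428195/2048 → NEW=255, ERR=-94045/2048
(1,0): OLD=9289/128 → NEW=0, ERR=9289/128
(1,1): OLD=115135/1024 → NEW=0, ERR=115135/1024
(1,2): OLD=6158059/32768 → NEW=255, ERR=-2197781/32768
(1,3): OLD=107346013/524288 → NEW=255, ERR=-26347427/524288
(2,0): OLD=1831077/16384 → NEW=0, ERR=1831077/16384
(2,1): OLD=103804455/524288 → NEW=255, ERR=-29888985/524288
(2,2): OLD=144392819/1048576 → NEW=255, ERR=-122994061/1048576
(2,3): OLD=3083428391/16777216 → NEW=255, ERR=-1194761689/16777216
(3,0): OLD=815673749/8388608 → NEW=0, ERR=815673749/8388608
(3,1): OLD=19423644683/134217728 → NEW=255, ERR=-14801875957/134217728
(3,2): OLD=206546570869/2147483648 → NEW=0, ERR=206546570869/2147483648
(3,3): OLD=8881782316723/34359738368 → NEW=255, ERR=120049032883/34359738368
(4,0): OLD=147549807281/2147483648 → NEW=0, ERR=147549807281/2147483648
(4,1): OLD=2520418769747/17179869184 → NEW=255, ERR=-1860447872173/17179869184
(4,2): OLD=92601438579251/549755813888 → NEW=255, ERR=-47586293962189/549755813888
(4,3): OLD=1972379507700821/8796093022208 → NEW=255, ERR=-270624212962219/8796093022208
(5,0): OLD=16813323091361/274877906944 → NEW=0, ERR=16813323091361/274877906944
(5,1): OLD=993813011440199/8796093022208 → NEW=0, ERR=993813011440199/8796093022208
(5,2): OLD=900911745092375/4398046511104 → NEW=255, ERR=-220590115239145/4398046511104
(5,3): OLD=30685296149054491/140737488355328 → NEW=255, ERR=-5202763381554149/140737488355328
(6,0): OLD=16086144867232629/140737488355328 → NEW=0, ERR=16086144867232629/140737488355328
(6,1): OLD=447504003174207747/2251799813685248 → NEW=255, ERR=-126704949315530493/2251799813685248
(6,2): OLD=5470567176034248997/36028797018963968 → NEW=255, ERR=-3716776063801562843/36028797018963968
(6,3): OLD=112513448038333662979/576460752303423488 → NEW=255, ERR=-34484043799039326461/576460752303423488
Row 0: .###
Row 1: ..##
Row 2: .###
Row 3: .#.#
Row 4: .###
Row 5: ..##
Row 6: .###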